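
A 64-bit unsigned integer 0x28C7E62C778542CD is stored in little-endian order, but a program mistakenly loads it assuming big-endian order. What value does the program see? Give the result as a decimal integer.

14790530873139054376

Stored little-endian, the bytes at ascending addresses are CD 42 85 77 2C E6 C7 28.
Read back as big-endian, the last byte is least significant, giving 0xCD4285772CE6C728.
0xCD4285772CE6C728 = 14790530873139054376.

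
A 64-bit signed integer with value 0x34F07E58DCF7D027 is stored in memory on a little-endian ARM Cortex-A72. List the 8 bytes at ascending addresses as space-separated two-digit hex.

27 D0 F7 DC 58 7E F0 34

Split into bytes (most-significant first): 34 F0 7E 58 DC F7 D0 27.
Little-endian: lowest address holds the least-significant byte.
So at ascending addresses the bytes are 27 D0 F7 DC 58 7E F0 34.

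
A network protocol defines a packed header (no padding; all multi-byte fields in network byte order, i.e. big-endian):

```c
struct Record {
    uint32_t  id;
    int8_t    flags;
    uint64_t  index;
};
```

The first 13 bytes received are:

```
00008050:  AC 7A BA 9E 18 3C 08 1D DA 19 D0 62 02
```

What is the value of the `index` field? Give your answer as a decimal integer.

`index` follows `id` (4 B), `flags` (1 B), so it starts at offset 4 + 1 = 5 and occupies 8 bytes.
Bytes at offsets 5..12: 3C 08 1D DA 19 D0 62 02.
Big-endian stores the most-significant byte at the lowest address.
The bytes are already most-significant first: 0x3C081DDA19D06202.
0x3C081DDA19D06202 = 4325740264662524418.

4325740264662524418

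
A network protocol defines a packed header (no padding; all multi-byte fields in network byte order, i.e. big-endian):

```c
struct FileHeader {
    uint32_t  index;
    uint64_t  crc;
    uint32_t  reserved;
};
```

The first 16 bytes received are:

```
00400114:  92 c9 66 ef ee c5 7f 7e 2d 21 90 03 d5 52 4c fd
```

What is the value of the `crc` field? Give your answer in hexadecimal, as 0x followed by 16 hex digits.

`crc` follows `index` (4 bytes), so it starts at byte offset 4 and occupies 8 bytes.
Bytes at offsets 4..11: EE C5 7F 7E 2D 21 90 03.
Big-endian: lowest address holds the most-significant byte.
The bytes are already most-significant first: 0xEEC57F7E2D219003.

0xEEC57F7E2D219003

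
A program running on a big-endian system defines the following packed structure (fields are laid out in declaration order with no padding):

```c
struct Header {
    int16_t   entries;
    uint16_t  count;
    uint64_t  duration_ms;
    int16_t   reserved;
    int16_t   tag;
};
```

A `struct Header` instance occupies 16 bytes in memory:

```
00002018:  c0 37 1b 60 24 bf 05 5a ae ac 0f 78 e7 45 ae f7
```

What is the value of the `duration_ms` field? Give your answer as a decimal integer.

2647840992952848248

`duration_ms` follows `entries` (2 B), `count` (2 B), so it starts at offset 2 + 2 = 4 and occupies 8 bytes.
Bytes at offsets 4..11: 24 BF 05 5A AE AC 0F 78.
In big-endian order the high byte comes first in memory.
The bytes are already most-significant first: 0x24BF055AAEAC0F78.
0x24BF055AAEAC0F78 = 2647840992952848248.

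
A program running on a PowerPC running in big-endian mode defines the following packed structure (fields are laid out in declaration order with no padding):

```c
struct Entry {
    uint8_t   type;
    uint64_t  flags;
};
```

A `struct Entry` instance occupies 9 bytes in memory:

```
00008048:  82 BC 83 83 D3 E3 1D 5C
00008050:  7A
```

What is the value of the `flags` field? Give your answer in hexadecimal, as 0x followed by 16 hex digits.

`flags` follows `type` (1 byte), so it starts at byte offset 1 and occupies 8 bytes.
Bytes at offsets 1..8: BC 83 83 D3 E3 1D 5C 7A.
Big-endian: lowest address holds the most-significant byte.
The bytes are already most-significant first: 0xBC8383D3E31D5C7A.

0xBC8383D3E31D5C7A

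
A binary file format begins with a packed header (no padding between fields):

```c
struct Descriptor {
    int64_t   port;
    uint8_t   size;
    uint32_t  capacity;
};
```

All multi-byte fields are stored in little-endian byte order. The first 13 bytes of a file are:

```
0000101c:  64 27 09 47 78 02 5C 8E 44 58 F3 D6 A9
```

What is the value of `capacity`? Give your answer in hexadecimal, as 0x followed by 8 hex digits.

`capacity` follows `port` (8 B), `size` (1 B), so it starts at offset 8 + 1 = 9 and occupies 4 bytes.
Bytes at offsets 9..12: 58 F3 D6 A9.
Little-endian stores the least-significant byte at the lowest address.
Reassemble most-significant byte first: A9 D6 F3 58 → 0xA9D6F358.

0xA9D6F358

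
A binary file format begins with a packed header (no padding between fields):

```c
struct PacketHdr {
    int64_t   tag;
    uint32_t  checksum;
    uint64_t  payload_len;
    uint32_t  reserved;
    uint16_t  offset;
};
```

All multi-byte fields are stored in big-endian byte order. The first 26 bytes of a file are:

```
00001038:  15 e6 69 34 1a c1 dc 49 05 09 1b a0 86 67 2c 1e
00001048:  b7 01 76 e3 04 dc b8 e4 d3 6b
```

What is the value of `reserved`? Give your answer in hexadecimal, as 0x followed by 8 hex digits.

0x04DCB8E4

`reserved` follows `tag` (8 B), `checksum` (4 B), `payload_len` (8 B), so it starts at offset 8 + 4 + 8 = 20 and occupies 4 bytes.
Bytes at offsets 20..23: 04 DC B8 E4.
In big-endian order the high byte comes first in memory.
The bytes are already most-significant first: 0x04DCB8E4.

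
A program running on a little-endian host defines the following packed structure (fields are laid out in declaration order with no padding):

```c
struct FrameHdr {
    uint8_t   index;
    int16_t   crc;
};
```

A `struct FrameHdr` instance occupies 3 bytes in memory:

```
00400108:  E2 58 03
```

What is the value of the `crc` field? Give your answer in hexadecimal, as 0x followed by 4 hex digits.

`crc` follows `index` (1 byte), so it starts at byte offset 1 and occupies 2 bytes.
Bytes at offsets 1..2: 58 03.
Little-endian: lowest address holds the least-significant byte.
Reassemble most-significant byte first: 03 58 → 0x0358.

0x0358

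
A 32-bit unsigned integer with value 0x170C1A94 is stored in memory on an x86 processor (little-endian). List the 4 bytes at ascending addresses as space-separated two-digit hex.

Split into bytes (most-significant first): 17 0C 1A 94.
Little-endian: lowest address holds the least-significant byte.
So at ascending addresses the bytes are 94 1A 0C 17.

94 1A 0C 17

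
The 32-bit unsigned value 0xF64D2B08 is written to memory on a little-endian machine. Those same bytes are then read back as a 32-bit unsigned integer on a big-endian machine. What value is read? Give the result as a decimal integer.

137055734

Stored little-endian, the bytes at ascending addresses are 08 2B 4D F6.
Read back as big-endian, the last byte is least significant, giving 0x082B4DF6.
0x082B4DF6 = 137055734.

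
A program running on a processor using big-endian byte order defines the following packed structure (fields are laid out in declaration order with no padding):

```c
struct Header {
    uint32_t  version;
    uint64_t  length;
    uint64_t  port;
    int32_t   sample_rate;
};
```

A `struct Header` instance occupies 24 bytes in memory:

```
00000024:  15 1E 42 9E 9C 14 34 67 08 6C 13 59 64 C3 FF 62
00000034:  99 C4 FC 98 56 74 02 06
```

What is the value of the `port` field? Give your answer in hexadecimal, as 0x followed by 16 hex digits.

`port` follows `version` (4 B), `length` (8 B), so it starts at offset 4 + 8 = 12 and occupies 8 bytes.
Bytes at offsets 12..19: 64 C3 FF 62 99 C4 FC 98.
In big-endian order the high byte comes first in memory.
The bytes are already most-significant first: 0x64C3FF6299C4FC98.

0x64C3FF6299C4FC98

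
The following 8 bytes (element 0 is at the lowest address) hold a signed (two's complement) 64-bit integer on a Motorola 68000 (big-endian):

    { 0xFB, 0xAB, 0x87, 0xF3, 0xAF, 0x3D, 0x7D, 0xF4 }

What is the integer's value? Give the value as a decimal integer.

-312006268485272076

Big-endian stores the most-significant byte at the lowest address.
The bytes are already most-significant first: 0xFBAB87F3AF3D7DF4.
Top bit is set, so as a signed 64-bit value this is 0xFBAB87F3AF3D7DF4 − 2^64 = -312006268485272076.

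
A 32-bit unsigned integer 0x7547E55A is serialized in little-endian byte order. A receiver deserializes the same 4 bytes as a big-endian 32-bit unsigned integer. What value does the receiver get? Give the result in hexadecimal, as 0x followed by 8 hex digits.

0x5AE54775

Stored little-endian, the bytes at ascending addresses are 5A E5 47 75.
Read back as big-endian, the last byte is least significant, giving 0x5AE54775.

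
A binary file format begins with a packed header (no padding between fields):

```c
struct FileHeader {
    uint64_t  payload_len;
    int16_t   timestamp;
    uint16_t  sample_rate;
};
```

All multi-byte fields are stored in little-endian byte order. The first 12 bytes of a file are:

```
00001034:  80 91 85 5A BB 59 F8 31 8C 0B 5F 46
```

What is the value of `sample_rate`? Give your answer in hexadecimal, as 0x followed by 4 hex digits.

`sample_rate` follows `payload_len` (8 B), `timestamp` (2 B), so it starts at offset 8 + 2 = 10 and occupies 2 bytes.
Bytes at offsets 10..11: 5F 46.
In little-endian order the low byte comes first in memory.
Reassemble most-significant byte first: 46 5F → 0x465F.

0x465F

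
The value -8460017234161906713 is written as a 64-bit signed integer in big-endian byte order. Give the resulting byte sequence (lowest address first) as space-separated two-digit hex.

Two's complement of -8460017234161906713 in 64 bits: 8460017234161906713 = 0x756804D9F3E73419; invert → 0x8A97FB260C18CBE6; add 1 → 0x8A97FB260C18CBE7.
Split into bytes (most-significant first): 8A 97 FB 26 0C 18 CB E7.
Big-endian: lowest address holds the most-significant byte.
So the memory order matches the most-significant-first order: 8A 97 FB 26 0C 18 CB E7.

8A 97 FB 26 0C 18 CB E7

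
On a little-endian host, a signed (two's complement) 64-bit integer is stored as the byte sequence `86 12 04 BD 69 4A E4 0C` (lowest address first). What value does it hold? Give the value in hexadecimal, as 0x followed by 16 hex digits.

Little-endian: lowest address holds the least-significant byte.
Reassemble most-significant byte first: 0C E4 4A 69 BD 04 12 86 → 0x0CE44A69BD041286.

0x0CE44A69BD041286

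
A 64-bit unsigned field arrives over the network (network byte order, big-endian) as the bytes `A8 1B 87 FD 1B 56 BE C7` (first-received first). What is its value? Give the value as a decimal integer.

In big-endian order the high byte comes first in memory.
The bytes are already most-significant first: 0xA81B87FD1B56BEC7.
0xA81B87FD1B56BEC7 = 12113425143898226375.

12113425143898226375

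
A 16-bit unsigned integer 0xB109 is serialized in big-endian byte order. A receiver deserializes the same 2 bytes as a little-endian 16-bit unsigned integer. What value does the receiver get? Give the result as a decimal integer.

Stored big-endian, the bytes at ascending addresses are B1 09.
Read back as little-endian, the first byte is least significant, giving 0x09B1.
0x09B1 = 2481.

2481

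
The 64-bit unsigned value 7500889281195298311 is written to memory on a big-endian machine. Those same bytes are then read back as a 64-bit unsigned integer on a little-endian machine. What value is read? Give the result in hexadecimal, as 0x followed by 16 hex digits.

7500889281195298311 in 64-bit hexadecimal is 0x6818830F512E4E07.
Stored big-endian, the bytes at ascending addresses are 68 18 83 0F 51 2E 4E 07.
Read back as little-endian, the first byte is least significant, giving 0x074E2E510F831868.

0x074E2E510F831868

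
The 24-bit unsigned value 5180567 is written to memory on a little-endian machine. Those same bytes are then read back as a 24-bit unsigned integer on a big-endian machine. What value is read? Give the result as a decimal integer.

9899087

5180567 in 24-bit hexadecimal is 0x4F0C97.
Stored little-endian, the bytes at ascending addresses are 97 0C 4F.
Read back as big-endian, the last byte is least significant, giving 0x970C4F.
0x970C4F = 9899087.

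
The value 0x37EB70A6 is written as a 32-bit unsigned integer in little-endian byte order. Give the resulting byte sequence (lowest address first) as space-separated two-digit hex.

A6 70 EB 37

Split into bytes (most-significant first): 37 EB 70 A6.
Little-endian stores the least-significant byte at the lowest address.
So at ascending addresses the bytes are A6 70 EB 37.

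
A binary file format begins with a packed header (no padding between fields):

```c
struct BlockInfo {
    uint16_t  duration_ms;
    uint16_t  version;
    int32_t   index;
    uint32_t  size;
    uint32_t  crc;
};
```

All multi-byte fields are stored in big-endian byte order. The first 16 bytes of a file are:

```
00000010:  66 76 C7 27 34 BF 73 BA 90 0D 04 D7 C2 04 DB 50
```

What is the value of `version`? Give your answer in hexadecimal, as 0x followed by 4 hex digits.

`version` follows `duration_ms` (2 bytes), so it starts at byte offset 2 and occupies 2 bytes.
Bytes at offsets 2..3: C7 27.
Big-endian stores the most-significant byte at the lowest address.
The bytes are already most-significant first: 0xC727.

0xC727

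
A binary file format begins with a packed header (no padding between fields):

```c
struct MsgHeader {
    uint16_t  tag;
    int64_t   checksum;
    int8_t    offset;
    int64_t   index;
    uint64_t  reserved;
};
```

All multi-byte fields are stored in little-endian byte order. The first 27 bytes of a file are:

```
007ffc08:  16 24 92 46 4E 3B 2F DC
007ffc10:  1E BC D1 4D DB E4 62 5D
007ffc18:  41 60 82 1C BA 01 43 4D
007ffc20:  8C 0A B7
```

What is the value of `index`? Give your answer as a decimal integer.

-9052163381667767475

`index` follows `tag` (2 B), `checksum` (8 B), `offset` (1 B), so it starts at offset 2 + 8 + 1 = 11 and occupies 8 bytes.
Bytes at offsets 11..18: 4D DB E4 62 5D 41 60 82.
Little-endian: lowest address holds the least-significant byte.
Reassemble most-significant byte first: 82 60 41 5D 62 E4 DB 4D → 0x8260415D62E4DB4D.
Top bit is set, so as a signed 64-bit value this is 0x8260415D62E4DB4D − 2^64 = -9052163381667767475.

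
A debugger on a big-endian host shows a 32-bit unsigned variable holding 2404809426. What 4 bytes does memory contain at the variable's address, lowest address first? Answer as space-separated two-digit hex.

8F 56 7A D2

2404809426 in hexadecimal, padded to 32 bits, is 0x8F567AD2.
Split into bytes (most-significant first): 8F 56 7A D2.
Big-endian stores the most-significant byte at the lowest address.
So the memory order matches the most-significant-first order: 8F 56 7A D2.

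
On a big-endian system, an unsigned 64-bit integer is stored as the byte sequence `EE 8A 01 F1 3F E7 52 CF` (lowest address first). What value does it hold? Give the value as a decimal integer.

Big-endian stores the most-significant byte at the lowest address.
The bytes are already most-significant first: 0xEE8A01F13FE752CF.
0xEE8A01F13FE752CF = 17188553063483790031.

17188553063483790031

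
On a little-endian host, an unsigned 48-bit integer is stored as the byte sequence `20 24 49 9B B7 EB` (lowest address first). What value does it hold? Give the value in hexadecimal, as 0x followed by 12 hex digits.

0xEBB79B492420

Little-endian: lowest address holds the least-significant byte.
Reassemble most-significant byte first: EB B7 9B 49 24 20 → 0xEBB79B492420.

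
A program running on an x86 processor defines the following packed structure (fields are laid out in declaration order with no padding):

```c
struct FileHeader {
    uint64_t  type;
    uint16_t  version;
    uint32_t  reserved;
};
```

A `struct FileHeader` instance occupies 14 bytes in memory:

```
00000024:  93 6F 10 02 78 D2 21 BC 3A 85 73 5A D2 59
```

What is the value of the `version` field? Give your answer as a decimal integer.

34106

`version` follows `type` (8 bytes), so it starts at byte offset 8 and occupies 2 bytes.
Bytes at offsets 8..9: 3A 85.
In little-endian order the low byte comes first in memory.
Reassemble most-significant byte first: 85 3A → 0x853A.
0x853A = 34106.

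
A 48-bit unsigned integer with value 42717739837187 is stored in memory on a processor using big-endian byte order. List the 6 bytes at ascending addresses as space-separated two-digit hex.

26 D9 FF B5 67 03

42717739837187 in hexadecimal, padded to 48 bits, is 0x26D9FFB56703.
Split into bytes (most-significant first): 26 D9 FF B5 67 03.
Big-endian: lowest address holds the most-significant byte.
So the memory order matches the most-significant-first order: 26 D9 FF B5 67 03.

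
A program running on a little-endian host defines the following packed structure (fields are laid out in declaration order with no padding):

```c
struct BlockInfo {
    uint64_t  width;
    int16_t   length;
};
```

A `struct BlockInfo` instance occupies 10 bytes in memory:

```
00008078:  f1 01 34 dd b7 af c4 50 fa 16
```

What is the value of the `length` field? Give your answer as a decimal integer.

`length` follows `width` (8 bytes), so it starts at byte offset 8 and occupies 2 bytes.
Bytes at offsets 8..9: FA 16.
In little-endian order the low byte comes first in memory.
Reassemble most-significant byte first: 16 FA → 0x16FA.
0x16FA = 5882.

5882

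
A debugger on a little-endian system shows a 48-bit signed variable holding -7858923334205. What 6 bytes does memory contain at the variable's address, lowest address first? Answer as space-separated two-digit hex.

Two's complement of -7858923334205 in 48 bits: 7858923334205 = 0x0725CC556A3D; invert → 0xF8DA33AA95C2; add 1 → 0xF8DA33AA95C3.
Split into bytes (most-significant first): F8 DA 33 AA 95 C3.
Little-endian stores the least-significant byte at the lowest address.
So at ascending addresses the bytes are C3 95 AA 33 DA F8.

C3 95 AA 33 DA F8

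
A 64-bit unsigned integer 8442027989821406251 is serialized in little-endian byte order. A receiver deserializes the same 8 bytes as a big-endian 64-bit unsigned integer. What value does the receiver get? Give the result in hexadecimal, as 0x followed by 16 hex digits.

0x2BBC359DBA1B2875

8442027989821406251 in 64-bit hexadecimal is 0x75281BBA9D35BC2B.
Stored little-endian, the bytes at ascending addresses are 2B BC 35 9D BA 1B 28 75.
Read back as big-endian, the last byte is least significant, giving 0x2BBC359DBA1B2875.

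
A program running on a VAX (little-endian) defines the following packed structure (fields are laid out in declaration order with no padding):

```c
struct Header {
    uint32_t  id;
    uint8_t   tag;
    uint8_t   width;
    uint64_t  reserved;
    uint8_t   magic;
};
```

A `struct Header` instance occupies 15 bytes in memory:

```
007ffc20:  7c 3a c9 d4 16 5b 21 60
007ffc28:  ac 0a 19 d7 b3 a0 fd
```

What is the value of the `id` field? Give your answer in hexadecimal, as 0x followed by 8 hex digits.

0xD4C93A7C

`id` is the first field, at byte offset 0, occupying 4 bytes.
Bytes at offsets 0..3: 7C 3A C9 D4.
Little-endian: lowest address holds the least-significant byte.
Reassemble most-significant byte first: D4 C9 3A 7C → 0xD4C93A7C.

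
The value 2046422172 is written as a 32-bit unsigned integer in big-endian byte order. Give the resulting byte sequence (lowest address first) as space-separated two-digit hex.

79 F9 EC 9C

2046422172 in hexadecimal, padded to 32 bits, is 0x79F9EC9C.
Split into bytes (most-significant first): 79 F9 EC 9C.
In big-endian order the high byte comes first in memory.
So the memory order matches the most-significant-first order: 79 F9 EC 9C.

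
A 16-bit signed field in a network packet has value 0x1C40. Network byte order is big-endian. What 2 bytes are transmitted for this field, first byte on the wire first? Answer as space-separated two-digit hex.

Split into bytes (most-significant first): 1C 40.
Big-endian stores the most-significant byte at the lowest address.
So the memory order matches the most-significant-first order: 1C 40.

1C 40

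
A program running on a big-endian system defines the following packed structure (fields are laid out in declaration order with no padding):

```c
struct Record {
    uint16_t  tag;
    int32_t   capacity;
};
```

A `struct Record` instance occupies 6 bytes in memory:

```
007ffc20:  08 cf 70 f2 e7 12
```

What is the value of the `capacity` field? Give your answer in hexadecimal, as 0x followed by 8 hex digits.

0x70F2E712

`capacity` follows `tag` (2 bytes), so it starts at byte offset 2 and occupies 4 bytes.
Bytes at offsets 2..5: 70 F2 E7 12.
Big-endian: lowest address holds the most-significant byte.
The bytes are already most-significant first: 0x70F2E712.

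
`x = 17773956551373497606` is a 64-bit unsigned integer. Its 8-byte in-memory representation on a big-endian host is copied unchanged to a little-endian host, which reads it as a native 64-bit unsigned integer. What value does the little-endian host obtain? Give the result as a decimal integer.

442997775966644726

17773956551373497606 in 64-bit hexadecimal is 0xF6A9C75021D82506.
Stored big-endian, the bytes at ascending addresses are F6 A9 C7 50 21 D8 25 06.
Read back as little-endian, the first byte is least significant, giving 0x0625D82150C7A9F6.
0x0625D82150C7A9F6 = 442997775966644726.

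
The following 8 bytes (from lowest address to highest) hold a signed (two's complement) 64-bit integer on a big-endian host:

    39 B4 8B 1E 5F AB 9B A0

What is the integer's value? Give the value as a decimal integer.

4158101318540172192

In big-endian order the high byte comes first in memory.
The bytes are already most-significant first: 0x39B48B1E5FAB9BA0.
0x39B48B1E5FAB9BA0 = 4158101318540172192.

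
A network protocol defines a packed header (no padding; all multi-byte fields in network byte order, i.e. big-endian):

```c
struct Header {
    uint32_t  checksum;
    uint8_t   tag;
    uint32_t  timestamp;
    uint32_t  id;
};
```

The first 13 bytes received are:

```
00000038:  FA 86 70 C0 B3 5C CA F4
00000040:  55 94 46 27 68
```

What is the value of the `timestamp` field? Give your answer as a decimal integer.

`timestamp` follows `checksum` (4 B), `tag` (1 B), so it starts at offset 4 + 1 = 5 and occupies 4 bytes.
Bytes at offsets 5..8: 5C CA F4 55.
Big-endian stores the most-significant byte at the lowest address.
The bytes are already most-significant first: 0x5CCAF455.
0x5CCAF455 = 1556804693.

1556804693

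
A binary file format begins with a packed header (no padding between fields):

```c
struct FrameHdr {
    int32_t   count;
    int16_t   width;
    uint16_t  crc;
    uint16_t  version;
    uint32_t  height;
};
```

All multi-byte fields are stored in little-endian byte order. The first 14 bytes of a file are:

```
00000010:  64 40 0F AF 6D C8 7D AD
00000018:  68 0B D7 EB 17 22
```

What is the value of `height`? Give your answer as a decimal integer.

571993047

`height` follows `count` (4 B), `width` (2 B), `crc` (2 B), `version` (2 B), so it starts at offset 4 + 2 + 2 + 2 = 10 and occupies 4 bytes.
Bytes at offsets 10..13: D7 EB 17 22.
Little-endian stores the least-significant byte at the lowest address.
Reassemble most-significant byte first: 22 17 EB D7 → 0x2217EBD7.
0x2217EBD7 = 571993047.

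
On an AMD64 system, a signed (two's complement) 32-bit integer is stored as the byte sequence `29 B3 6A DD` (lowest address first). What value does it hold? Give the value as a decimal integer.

-580209879

In little-endian order the low byte comes first in memory.
Reassemble most-significant byte first: DD 6A B3 29 → 0xDD6AB329.
Top bit is set, so as a signed 32-bit value this is 0xDD6AB329 − 2^32 = -580209879.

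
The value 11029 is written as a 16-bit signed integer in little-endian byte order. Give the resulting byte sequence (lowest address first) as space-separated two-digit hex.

11029 in hexadecimal, padded to 16 bits, is 0x2B15.
Split into bytes (most-significant first): 2B 15.
Little-endian stores the least-significant byte at the lowest address.
So at ascending addresses the bytes are 15 2B.

15 2B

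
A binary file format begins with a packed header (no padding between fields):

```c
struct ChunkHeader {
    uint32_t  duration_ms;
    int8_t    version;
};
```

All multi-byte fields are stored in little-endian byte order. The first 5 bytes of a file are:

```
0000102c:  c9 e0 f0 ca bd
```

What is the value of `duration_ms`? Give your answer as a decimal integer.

`duration_ms` is the first field, at byte offset 0, occupying 4 bytes.
Bytes at offsets 0..3: C9 E0 F0 CA.
Little-endian stores the least-significant byte at the lowest address.
Reassemble most-significant byte first: CA F0 E0 C9 → 0xCAF0E0C9.
0xCAF0E0C9 = 3404783817.

3404783817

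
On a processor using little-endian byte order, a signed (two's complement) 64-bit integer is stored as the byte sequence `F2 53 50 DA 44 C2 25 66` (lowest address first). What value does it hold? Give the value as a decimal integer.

7360502766983205874

Little-endian stores the least-significant byte at the lowest address.
Reassemble most-significant byte first: 66 25 C2 44 DA 50 53 F2 → 0x6625C244DA5053F2.
0x6625C244DA5053F2 = 7360502766983205874.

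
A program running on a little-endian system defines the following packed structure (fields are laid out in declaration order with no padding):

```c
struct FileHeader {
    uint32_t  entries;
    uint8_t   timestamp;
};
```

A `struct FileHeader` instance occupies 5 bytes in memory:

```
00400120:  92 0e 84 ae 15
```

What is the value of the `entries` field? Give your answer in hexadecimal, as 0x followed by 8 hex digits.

`entries` is the first field, at byte offset 0, occupying 4 bytes.
Bytes at offsets 0..3: 92 0E 84 AE.
In little-endian order the low byte comes first in memory.
Reassemble most-significant byte first: AE 84 0E 92 → 0xAE840E92.

0xAE840E92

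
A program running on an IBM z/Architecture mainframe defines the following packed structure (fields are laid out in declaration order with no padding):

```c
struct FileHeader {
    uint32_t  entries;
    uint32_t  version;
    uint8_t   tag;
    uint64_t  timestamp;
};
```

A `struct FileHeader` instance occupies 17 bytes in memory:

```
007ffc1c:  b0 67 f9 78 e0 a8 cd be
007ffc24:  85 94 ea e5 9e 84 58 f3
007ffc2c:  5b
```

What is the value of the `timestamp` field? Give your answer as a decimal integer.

`timestamp` follows `entries` (4 B), `version` (4 B), `tag` (1 B), so it starts at offset 4 + 4 + 1 = 9 and occupies 8 bytes.
Bytes at offsets 9..16: 94 EA E5 9E 84 58 F3 5B.
Big-endian: lowest address holds the most-significant byte.
The bytes are already most-significant first: 0x94EAE59E8458F35B.
0x94EAE59E8458F35B = 10730641531151643483.

10730641531151643483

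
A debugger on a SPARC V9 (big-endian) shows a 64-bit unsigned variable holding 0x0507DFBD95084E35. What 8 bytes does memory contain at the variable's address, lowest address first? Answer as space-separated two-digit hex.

Split into bytes (most-significant first): 05 07 DF BD 95 08 4E 35.
In big-endian order the high byte comes first in memory.
So the memory order matches the most-significant-first order: 05 07 DF BD 95 08 4E 35.

05 07 DF BD 95 08 4E 35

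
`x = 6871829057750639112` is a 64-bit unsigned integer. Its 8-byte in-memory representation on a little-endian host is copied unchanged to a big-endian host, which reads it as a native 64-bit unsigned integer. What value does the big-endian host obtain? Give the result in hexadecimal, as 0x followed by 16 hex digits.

6871829057750639112 in 64-bit hexadecimal is 0x5F5DA41E986F2208.
Stored little-endian, the bytes at ascending addresses are 08 22 6F 98 1E A4 5D 5F.
Read back as big-endian, the last byte is least significant, giving 0x08226F981EA45D5F.

0x08226F981EA45D5F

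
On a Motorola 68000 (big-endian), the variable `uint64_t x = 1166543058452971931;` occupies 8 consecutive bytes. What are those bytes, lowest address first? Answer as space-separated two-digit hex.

10 30 64 BB 26 49 81 9B

1166543058452971931 in hexadecimal, padded to 64 bits, is 0x103064BB2649819B.
Split into bytes (most-significant first): 10 30 64 BB 26 49 81 9B.
In big-endian order the high byte comes first in memory.
So the memory order matches the most-significant-first order: 10 30 64 BB 26 49 81 9B.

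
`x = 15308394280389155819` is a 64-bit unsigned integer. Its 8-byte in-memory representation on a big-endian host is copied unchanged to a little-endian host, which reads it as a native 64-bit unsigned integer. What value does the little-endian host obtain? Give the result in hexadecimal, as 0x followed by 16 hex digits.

15308394280389155819 in 64-bit hexadecimal is 0xD472577D9C379BEB.
Stored big-endian, the bytes at ascending addresses are D4 72 57 7D 9C 37 9B EB.
Read back as little-endian, the first byte is least significant, giving 0xEB9B379C7D5772D4.

0xEB9B379C7D5772D4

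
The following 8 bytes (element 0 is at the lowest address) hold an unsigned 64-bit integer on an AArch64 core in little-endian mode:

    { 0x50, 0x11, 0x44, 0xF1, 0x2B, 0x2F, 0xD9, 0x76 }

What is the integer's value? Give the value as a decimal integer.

8563928032199577936

Little-endian stores the least-significant byte at the lowest address.
Reassemble most-significant byte first: 76 D9 2F 2B F1 44 11 50 → 0x76D92F2BF1441150.
0x76D92F2BF1441150 = 8563928032199577936.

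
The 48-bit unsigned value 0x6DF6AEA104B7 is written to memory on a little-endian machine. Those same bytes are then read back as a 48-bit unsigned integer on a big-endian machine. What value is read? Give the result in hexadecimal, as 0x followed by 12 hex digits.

0xB704A1AEF66D

Stored little-endian, the bytes at ascending addresses are B7 04 A1 AE F6 6D.
Read back as big-endian, the last byte is least significant, giving 0xB704A1AEF66D.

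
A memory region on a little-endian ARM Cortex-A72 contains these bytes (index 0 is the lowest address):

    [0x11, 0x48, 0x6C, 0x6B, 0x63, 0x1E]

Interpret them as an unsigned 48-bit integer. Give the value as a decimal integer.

33412352854033

Little-endian stores the least-significant byte at the lowest address.
Reassemble most-significant byte first: 1E 63 6B 6C 48 11 → 0x1E636B6C4811.
0x1E636B6C4811 = 33412352854033.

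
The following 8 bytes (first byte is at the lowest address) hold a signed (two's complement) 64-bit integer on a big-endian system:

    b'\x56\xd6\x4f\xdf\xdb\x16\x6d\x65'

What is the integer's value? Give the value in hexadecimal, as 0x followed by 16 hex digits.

0x56D64FDFDB166D65

Big-endian: lowest address holds the most-significant byte.
The bytes are already most-significant first: 0x56D64FDFDB166D65.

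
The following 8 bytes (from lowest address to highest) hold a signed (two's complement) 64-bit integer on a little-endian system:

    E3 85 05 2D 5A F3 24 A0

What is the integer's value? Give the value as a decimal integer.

In little-endian order the low byte comes first in memory.
Reassemble most-significant byte first: A0 24 F3 5A 2D 05 85 E3 → 0xA024F35A2D0585E3.
Top bit is set, so as a signed 64-bit value this is 0xA024F35A2D0585E3 − 2^64 = -6907128359851555357.

-6907128359851555357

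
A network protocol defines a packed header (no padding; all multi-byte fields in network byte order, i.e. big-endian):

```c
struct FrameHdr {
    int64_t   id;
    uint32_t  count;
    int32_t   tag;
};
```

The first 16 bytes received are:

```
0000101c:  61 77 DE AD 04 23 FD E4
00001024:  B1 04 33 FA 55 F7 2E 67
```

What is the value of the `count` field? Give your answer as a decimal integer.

`count` follows `id` (8 bytes), so it starts at byte offset 8 and occupies 4 bytes.
Bytes at offsets 8..11: B1 04 33 FA.
Big-endian stores the most-significant byte at the lowest address.
The bytes are already most-significant first: 0xB10433FA.
0xB10433FA = 2969842682.

2969842682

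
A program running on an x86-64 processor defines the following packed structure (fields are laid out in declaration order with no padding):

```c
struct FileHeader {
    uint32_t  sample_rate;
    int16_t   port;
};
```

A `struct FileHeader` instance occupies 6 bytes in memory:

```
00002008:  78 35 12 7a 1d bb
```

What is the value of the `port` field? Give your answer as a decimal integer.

-17635

`port` follows `sample_rate` (4 bytes), so it starts at byte offset 4 and occupies 2 bytes.
Bytes at offsets 4..5: 1D BB.
Little-endian stores the least-significant byte at the lowest address.
Reassemble most-significant byte first: BB 1D → 0xBB1D.
Top bit is set, so as a signed 16-bit value this is 0xBB1D − 2^16 = -17635.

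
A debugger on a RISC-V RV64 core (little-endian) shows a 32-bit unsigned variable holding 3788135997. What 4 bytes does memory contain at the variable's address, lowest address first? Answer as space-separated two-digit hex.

3D 5E CA E1

3788135997 in hexadecimal, padded to 32 bits, is 0xE1CA5E3D.
Split into bytes (most-significant first): E1 CA 5E 3D.
Little-endian stores the least-significant byte at the lowest address.
So at ascending addresses the bytes are 3D 5E CA E1.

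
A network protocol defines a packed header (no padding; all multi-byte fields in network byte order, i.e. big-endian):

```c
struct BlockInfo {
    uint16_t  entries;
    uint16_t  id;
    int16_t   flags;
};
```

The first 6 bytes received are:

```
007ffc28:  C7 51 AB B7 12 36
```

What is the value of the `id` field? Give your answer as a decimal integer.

`id` follows `entries` (2 bytes), so it starts at byte offset 2 and occupies 2 bytes.
Bytes at offsets 2..3: AB B7.
Big-endian: lowest address holds the most-significant byte.
The bytes are already most-significant first: 0xABB7.
0xABB7 = 43959.

43959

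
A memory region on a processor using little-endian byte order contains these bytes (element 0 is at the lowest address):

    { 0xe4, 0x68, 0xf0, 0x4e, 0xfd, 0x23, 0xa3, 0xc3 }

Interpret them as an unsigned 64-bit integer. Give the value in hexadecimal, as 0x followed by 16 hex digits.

Little-endian stores the least-significant byte at the lowest address.
Reassemble most-significant byte first: C3 A3 23 FD 4E F0 68 E4 → 0xC3A323FD4EF068E4.

0xC3A323FD4EF068E4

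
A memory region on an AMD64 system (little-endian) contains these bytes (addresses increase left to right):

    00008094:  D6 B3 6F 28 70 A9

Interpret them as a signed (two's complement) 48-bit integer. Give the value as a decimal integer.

-95175796870186

Little-endian: lowest address holds the least-significant byte.
Reassemble most-significant byte first: A9 70 28 6F B3 D6 → 0xA970286FB3D6.
Top bit is set, so as a signed 48-bit value this is 0xA970286FB3D6 − 2^48 = -95175796870186.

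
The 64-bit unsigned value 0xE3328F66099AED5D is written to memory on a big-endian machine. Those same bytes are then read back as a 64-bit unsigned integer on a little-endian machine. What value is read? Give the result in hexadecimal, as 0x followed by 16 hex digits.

0x5DED9A09668F32E3

Stored big-endian, the bytes at ascending addresses are E3 32 8F 66 09 9A ED 5D.
Read back as little-endian, the first byte is least significant, giving 0x5DED9A09668F32E3.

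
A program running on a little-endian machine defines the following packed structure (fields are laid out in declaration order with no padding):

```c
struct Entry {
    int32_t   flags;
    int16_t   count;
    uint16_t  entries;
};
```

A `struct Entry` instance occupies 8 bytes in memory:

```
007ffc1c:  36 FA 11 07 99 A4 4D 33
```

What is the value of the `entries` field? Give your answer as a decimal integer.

13133

`entries` follows `flags` (4 B), `count` (2 B), so it starts at offset 4 + 2 = 6 and occupies 2 bytes.
Bytes at offsets 6..7: 4D 33.
In little-endian order the low byte comes first in memory.
Reassemble most-significant byte first: 33 4D → 0x334D.
0x334D = 13133.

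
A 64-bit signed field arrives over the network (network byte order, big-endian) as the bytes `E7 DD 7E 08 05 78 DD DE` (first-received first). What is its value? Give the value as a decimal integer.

Big-endian stores the most-significant byte at the lowest address.
The bytes are already most-significant first: 0xE7DD7E080578DDDE.
Top bit is set, so as a signed 64-bit value this is 0xE7DD7E080578DDDE − 2^64 = -1739095308178498082.

-1739095308178498082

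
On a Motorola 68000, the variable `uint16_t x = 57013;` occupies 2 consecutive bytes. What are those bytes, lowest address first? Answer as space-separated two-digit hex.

57013 in hexadecimal, padded to 16 bits, is 0xDEB5.
Split into bytes (most-significant first): DE B5.
Big-endian: lowest address holds the most-significant byte.
So the memory order matches the most-significant-first order: DE B5.

DE B5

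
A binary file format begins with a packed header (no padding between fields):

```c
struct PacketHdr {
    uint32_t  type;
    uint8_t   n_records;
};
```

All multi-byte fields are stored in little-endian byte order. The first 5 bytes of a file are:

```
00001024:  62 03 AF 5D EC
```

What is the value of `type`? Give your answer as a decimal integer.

`type` is the first field, at byte offset 0, occupying 4 bytes.
Bytes at offsets 0..3: 62 03 AF 5D.
Little-endian stores the least-significant byte at the lowest address.
Reassemble most-significant byte first: 5D AF 03 62 → 0x5DAF0362.
0x5DAF0362 = 1571750754.

1571750754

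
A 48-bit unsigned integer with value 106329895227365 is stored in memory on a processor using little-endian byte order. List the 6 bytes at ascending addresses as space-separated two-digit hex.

E5 4F A2 DB B4 60

106329895227365 in hexadecimal, padded to 48 bits, is 0x60B4DBA24FE5.
Split into bytes (most-significant first): 60 B4 DB A2 4F E5.
Little-endian stores the least-significant byte at the lowest address.
So at ascending addresses the bytes are E5 4F A2 DB B4 60.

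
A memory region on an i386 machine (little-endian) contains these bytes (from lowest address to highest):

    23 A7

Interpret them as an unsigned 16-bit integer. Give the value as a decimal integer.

42787

Little-endian: lowest address holds the least-significant byte.
Reassemble most-significant byte first: A7 23 → 0xA723.
0xA723 = 42787.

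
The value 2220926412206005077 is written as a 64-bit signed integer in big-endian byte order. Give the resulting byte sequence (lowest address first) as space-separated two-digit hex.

2220926412206005077 in hexadecimal, padded to 64 bits, is 0x1ED250CE0FD25B55.
Split into bytes (most-significant first): 1E D2 50 CE 0F D2 5B 55.
In big-endian order the high byte comes first in memory.
So the memory order matches the most-significant-first order: 1E D2 50 CE 0F D2 5B 55.

1E D2 50 CE 0F D2 5B 55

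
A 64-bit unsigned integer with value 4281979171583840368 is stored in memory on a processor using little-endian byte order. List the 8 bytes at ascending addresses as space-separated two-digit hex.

70 50 E0 A1 5E A5 6C 3B

4281979171583840368 in hexadecimal, padded to 64 bits, is 0x3B6CA55EA1E05070.
Split into bytes (most-significant first): 3B 6C A5 5E A1 E0 50 70.
Little-endian: lowest address holds the least-significant byte.
So at ascending addresses the bytes are 70 50 E0 A1 5E A5 6C 3B.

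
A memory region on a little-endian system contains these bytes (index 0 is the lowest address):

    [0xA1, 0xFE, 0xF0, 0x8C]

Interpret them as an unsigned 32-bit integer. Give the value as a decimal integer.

2364604065

Little-endian: lowest address holds the least-significant byte.
Reassemble most-significant byte first: 8C F0 FE A1 → 0x8CF0FEA1.
0x8CF0FEA1 = 2364604065.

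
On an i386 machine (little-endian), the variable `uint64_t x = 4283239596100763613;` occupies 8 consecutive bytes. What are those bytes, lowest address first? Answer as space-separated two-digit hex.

DD 3F 79 15 B8 1F 71 3B

4283239596100763613 in hexadecimal, padded to 64 bits, is 0x3B711FB815793FDD.
Split into bytes (most-significant first): 3B 71 1F B8 15 79 3F DD.
In little-endian order the low byte comes first in memory.
So at ascending addresses the bytes are DD 3F 79 15 B8 1F 71 3B.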